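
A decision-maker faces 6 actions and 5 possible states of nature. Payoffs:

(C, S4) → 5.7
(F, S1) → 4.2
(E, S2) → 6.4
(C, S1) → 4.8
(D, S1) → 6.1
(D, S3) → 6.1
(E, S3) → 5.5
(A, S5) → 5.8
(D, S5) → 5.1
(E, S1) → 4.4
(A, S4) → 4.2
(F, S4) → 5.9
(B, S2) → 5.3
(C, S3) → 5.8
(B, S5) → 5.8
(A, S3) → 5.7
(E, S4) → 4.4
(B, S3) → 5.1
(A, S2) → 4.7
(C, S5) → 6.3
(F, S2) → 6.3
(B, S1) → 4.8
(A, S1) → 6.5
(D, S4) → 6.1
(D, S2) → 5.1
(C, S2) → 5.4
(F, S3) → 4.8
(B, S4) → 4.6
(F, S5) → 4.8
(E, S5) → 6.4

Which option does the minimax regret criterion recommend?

D

Column bests: S1=6.5, S2=6.4, S3=6.1, S4=6.1, S5=6.4.
A regrets: 0.0, 1.7, 0.4, 1.9, 0.6 → max 1.9
B regrets: 1.7, 1.1, 1.0, 1.5, 0.6 → max 1.7
C regrets: 1.7, 1.0, 0.3, 0.4, 0.1 → max 1.7
D regrets: 0.4, 1.3, 0.0, 0.0, 1.3 → max 1.3
E regrets: 2.1, 0.0, 0.6, 1.7, 0.0 → max 2.1
F regrets: 2.3, 0.1, 1.3, 0.2, 1.6 → max 2.3
Smallest max regret = 1.3 → D.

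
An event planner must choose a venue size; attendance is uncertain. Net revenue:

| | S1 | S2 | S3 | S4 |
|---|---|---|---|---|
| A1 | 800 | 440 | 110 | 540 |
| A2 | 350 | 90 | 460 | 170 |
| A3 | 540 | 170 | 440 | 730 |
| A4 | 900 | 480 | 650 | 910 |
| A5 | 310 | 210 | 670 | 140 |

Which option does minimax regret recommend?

Column bests: S1=900, S2=480, S3=670, S4=910.
A1 regrets: 100, 40, 560, 370 → max 560
A2 regrets: 550, 390, 210, 740 → max 740
A3 regrets: 360, 310, 230, 180 → max 360
A4 regrets: 0, 0, 20, 0 → max 20
A5 regrets: 590, 270, 0, 770 → max 770
Smallest max regret = 20 → A4.

A4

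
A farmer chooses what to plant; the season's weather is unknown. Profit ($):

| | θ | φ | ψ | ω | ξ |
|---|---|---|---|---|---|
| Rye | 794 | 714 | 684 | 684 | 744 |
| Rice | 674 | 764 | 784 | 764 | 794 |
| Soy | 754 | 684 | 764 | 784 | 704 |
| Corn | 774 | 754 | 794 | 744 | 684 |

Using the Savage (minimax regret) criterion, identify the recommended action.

Column bests: θ=794, φ=764, ψ=794, ω=784, ξ=794.
Rye regrets: 0, 50, 110, 100, 50 → max 110
Rice regrets: 120, 0, 10, 20, 0 → max 120
Soy regrets: 40, 80, 30, 0, 90 → max 90
Corn regrets: 20, 10, 0, 40, 110 → max 110
Smallest max regret = 90 → Soy.

Soy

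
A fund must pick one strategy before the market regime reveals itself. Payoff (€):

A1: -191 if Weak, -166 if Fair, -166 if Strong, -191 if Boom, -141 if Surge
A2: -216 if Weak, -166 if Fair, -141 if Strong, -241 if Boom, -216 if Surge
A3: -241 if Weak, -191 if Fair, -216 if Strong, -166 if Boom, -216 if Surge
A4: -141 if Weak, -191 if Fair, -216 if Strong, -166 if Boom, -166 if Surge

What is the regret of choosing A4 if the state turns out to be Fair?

Best payoff under Fair is -166.
Regret = -166 − (-191) = 25.

25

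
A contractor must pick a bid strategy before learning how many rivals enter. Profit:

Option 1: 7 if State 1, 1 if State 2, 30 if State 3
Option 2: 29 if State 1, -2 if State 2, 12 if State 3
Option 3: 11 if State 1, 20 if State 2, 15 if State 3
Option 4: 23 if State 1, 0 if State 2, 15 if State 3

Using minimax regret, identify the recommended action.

Option 3

Column bests: State 1=29, State 2=20, State 3=30.
Option 1 regrets: 22, 19, 0 → max 22
Option 2 regrets: 0, 22, 18 → max 22
Option 3 regrets: 18, 0, 15 → max 18
Option 4 regrets: 6, 20, 15 → max 20
Smallest max regret = 18 → Option 3.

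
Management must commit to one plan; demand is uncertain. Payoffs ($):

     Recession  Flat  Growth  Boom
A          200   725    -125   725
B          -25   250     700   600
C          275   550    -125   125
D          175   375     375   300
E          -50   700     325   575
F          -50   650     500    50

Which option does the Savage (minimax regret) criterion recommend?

Column bests: Recession=275, Flat=725, Growth=700, Boom=725.
A regrets: 75, 0, 825, 0 → max 825
B regrets: 300, 475, 0, 125 → max 475
C regrets: 0, 175, 825, 600 → max 825
D regrets: 100, 350, 325, 425 → max 425
E regrets: 325, 25, 375, 150 → max 375
F regrets: 325, 75, 200, 675 → max 675
Smallest max regret = 375 → E.

E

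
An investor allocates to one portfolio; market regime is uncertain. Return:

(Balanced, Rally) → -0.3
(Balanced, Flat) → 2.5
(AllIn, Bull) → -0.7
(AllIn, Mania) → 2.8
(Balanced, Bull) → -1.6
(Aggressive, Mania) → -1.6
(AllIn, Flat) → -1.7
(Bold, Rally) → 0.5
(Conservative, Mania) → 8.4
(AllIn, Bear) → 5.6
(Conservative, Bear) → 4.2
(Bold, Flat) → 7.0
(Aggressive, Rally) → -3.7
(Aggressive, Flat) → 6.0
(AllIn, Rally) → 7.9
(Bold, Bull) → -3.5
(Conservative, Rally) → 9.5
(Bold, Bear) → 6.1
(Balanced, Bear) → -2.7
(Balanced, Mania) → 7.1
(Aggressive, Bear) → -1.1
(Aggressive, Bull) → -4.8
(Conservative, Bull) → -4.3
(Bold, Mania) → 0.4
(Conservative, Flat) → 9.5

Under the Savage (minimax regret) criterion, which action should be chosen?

Column bests: Bear=6.1, Flat=9.5, Bull=-0.7, Rally=9.5, Mania=8.4.
Conservative regrets: 1.9, 0.0, 3.6, 0.0, 0.0 → max 3.6
Balanced regrets: 8.8, 7.0, 0.9, 9.8, 1.3 → max 9.8
Aggressive regrets: 7.2, 3.5, 4.1, 13.2, 10.0 → max 13.2
Bold regrets: 0.0, 2.5, 2.8, 9.0, 8.0 → max 9.0
AllIn regrets: 0.5, 11.2, 0.0, 1.6, 5.6 → max 11.2
Smallest max regret = 3.6 → Conservative.

Conservative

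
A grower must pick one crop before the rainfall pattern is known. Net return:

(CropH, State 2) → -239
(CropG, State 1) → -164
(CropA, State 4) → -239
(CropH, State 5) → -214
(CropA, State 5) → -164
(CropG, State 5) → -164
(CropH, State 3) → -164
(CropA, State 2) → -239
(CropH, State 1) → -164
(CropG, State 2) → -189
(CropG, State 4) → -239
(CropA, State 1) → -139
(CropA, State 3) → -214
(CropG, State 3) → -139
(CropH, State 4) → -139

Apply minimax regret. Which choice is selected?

CropH

Column bests: State 1=-139, State 2=-189, State 3=-139, State 4=-139, State 5=-164.
CropA regrets: 0, 50, 75, 100, 0 → max 100
CropH regrets: 25, 50, 25, 0, 50 → max 50
CropG regrets: 25, 0, 0, 100, 0 → max 100
Smallest max regret = 50 → CropH.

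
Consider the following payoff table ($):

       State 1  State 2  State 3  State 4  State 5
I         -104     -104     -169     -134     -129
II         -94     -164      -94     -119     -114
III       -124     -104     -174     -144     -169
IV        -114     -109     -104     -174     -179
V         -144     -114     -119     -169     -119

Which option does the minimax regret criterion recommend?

V

Column bests: State 1=-94, State 2=-104, State 3=-94, State 4=-119, State 5=-114.
I regrets: 10, 0, 75, 15, 15 → max 75
II regrets: 0, 60, 0, 0, 0 → max 60
III regrets: 30, 0, 80, 25, 55 → max 80
IV regrets: 20, 5, 10, 55, 65 → max 65
V regrets: 50, 10, 25, 50, 5 → max 50
Smallest max regret = 50 → V.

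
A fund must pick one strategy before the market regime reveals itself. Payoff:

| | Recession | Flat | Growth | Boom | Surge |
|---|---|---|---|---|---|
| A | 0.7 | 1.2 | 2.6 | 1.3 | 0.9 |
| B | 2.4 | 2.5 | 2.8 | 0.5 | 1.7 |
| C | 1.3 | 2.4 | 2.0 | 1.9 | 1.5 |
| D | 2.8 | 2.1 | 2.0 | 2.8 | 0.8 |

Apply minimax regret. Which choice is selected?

Column bests: Recession=2.8, Flat=2.5, Growth=2.8, Boom=2.8, Surge=1.7.
A regrets: 2.1, 1.3, 0.2, 1.5, 0.8 → max 2.1
B regrets: 0.4, 0.0, 0.0, 2.3, 0.0 → max 2.3
C regrets: 1.5, 0.1, 0.8, 0.9, 0.2 → max 1.5
D regrets: 0.0, 0.4, 0.8, 0.0, 0.9 → max 0.9
Smallest max regret = 0.9 → D.

D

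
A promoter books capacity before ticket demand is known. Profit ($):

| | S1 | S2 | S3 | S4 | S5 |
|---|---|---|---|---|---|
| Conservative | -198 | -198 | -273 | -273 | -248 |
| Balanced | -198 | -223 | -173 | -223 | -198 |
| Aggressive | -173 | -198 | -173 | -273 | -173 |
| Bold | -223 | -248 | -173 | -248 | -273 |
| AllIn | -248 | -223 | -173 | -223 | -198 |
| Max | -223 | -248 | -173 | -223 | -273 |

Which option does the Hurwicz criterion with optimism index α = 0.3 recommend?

Conservative: 0.3·(-198) + 0.7·(-273) = -250.5
Balanced: 0.3·(-173) + 0.7·(-223) = -208
Aggressive: 0.3·(-173) + 0.7·(-273) = -243
Bold: 0.3·(-173) + 0.7·(-273) = -243
AllIn: 0.3·(-173) + 0.7·(-248) = -225.5
Max: 0.3·(-173) + 0.7·(-273) = -243
Highest Hurwicz score = -208 → Balanced.

Balanced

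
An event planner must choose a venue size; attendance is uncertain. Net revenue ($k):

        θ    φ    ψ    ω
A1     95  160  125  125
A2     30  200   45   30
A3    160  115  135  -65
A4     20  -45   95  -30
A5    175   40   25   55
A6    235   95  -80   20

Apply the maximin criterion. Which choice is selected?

A1

Row minima: A1=95, A2=30, A3=-65, A4=-45, A5=25, A6=-80
Best worst-case = 95 → A1.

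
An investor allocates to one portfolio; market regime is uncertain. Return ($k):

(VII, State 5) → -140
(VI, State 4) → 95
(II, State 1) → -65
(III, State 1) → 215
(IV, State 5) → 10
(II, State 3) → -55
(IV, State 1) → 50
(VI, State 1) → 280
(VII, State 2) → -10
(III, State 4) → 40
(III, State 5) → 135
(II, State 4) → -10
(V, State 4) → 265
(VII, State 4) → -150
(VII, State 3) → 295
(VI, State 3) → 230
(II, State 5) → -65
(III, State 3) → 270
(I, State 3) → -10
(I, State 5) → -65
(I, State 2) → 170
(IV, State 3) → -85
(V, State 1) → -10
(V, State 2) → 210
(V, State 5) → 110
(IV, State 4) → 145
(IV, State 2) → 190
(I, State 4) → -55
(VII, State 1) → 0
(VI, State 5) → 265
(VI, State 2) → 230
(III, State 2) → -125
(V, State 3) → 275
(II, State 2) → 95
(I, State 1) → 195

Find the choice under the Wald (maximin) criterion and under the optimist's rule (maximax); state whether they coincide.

Row minima: I=-65, II=-65, III=-125, IV=-85, V=-10, VI=95, VII=-150
Best worst-case = 95 → VI.
Row maxima: I=195, II=95, III=270, IV=190, V=275, VI=280, VII=295
Best best-case = 295 → VII.

maximin → VI; maximax → VII (disagree)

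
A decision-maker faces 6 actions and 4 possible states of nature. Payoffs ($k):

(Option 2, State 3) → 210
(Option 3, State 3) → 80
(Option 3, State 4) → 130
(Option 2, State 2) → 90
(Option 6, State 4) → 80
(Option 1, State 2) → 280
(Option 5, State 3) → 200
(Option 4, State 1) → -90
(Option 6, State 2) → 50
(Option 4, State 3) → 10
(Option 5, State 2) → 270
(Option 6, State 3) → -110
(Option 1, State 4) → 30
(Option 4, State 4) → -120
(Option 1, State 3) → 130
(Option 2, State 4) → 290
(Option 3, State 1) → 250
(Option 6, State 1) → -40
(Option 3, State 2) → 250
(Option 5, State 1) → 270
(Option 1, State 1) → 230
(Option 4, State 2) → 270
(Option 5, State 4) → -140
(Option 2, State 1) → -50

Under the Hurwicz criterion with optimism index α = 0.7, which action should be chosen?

Option 1: 0.7·280 + 0.3·30 = 205
Option 2: 0.7·290 + 0.3·(-50) = 188
Option 3: 0.7·250 + 0.3·80 = 199
Option 4: 0.7·270 + 0.3·(-120) = 153
Option 5: 0.7·270 + 0.3·(-140) = 147
Option 6: 0.7·80 + 0.3·(-110) = 23
Highest Hurwicz score = 205 → Option 1.

Option 1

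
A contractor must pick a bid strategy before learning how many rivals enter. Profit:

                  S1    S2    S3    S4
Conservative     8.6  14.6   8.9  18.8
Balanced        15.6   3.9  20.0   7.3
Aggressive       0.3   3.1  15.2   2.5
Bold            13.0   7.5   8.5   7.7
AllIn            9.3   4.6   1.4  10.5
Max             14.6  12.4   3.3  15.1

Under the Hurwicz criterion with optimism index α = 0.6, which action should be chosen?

Conservative: 0.6·18.8 + 0.4·8.6 = 14.72
Balanced: 0.6·20.0 + 0.4·3.9 = 13.56
Aggressive: 0.6·15.2 + 0.4·0.3 = 9.24
Bold: 0.6·13.0 + 0.4·7.5 = 10.8
AllIn: 0.6·10.5 + 0.4·1.4 = 6.86
Max: 0.6·15.1 + 0.4·3.3 = 10.38
Highest Hurwicz score = 14.72 → Conservative.

Conservative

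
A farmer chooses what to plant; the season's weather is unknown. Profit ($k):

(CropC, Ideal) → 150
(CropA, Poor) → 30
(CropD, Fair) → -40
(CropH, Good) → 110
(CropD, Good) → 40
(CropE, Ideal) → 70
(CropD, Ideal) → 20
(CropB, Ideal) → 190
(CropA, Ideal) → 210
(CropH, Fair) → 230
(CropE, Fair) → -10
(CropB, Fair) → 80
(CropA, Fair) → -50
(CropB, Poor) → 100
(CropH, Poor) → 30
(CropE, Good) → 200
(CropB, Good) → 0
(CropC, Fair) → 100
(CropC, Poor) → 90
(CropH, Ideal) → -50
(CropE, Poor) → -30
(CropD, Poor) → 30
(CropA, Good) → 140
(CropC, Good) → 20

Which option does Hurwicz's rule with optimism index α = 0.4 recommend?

CropB

CropC: 0.4·150 + 0.6·20 = 72
CropB: 0.4·190 + 0.6·0 = 76
CropD: 0.4·40 + 0.6·(-40) = -8
CropA: 0.4·210 + 0.6·(-50) = 54
CropE: 0.4·200 + 0.6·(-30) = 62
CropH: 0.4·230 + 0.6·(-50) = 62
Highest Hurwicz score = 76 → CropB.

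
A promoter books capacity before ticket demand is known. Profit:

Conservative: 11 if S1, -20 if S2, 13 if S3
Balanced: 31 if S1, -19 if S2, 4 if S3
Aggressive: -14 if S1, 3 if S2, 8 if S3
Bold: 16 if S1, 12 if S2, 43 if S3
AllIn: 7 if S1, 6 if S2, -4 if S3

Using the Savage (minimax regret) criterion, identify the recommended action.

Bold

Column bests: S1=31, S2=12, S3=43.
Conservative regrets: 20, 32, 30 → max 32
Balanced regrets: 0, 31, 39 → max 39
Aggressive regrets: 45, 9, 35 → max 45
Bold regrets: 15, 0, 0 → max 15
AllIn regrets: 24, 6, 47 → max 47
Smallest max regret = 15 → Bold.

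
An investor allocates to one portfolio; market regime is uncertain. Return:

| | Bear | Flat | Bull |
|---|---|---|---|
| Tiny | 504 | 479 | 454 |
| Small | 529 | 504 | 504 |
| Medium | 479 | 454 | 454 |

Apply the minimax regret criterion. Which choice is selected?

Small

Column bests: Bear=529, Flat=504, Bull=504.
Tiny regrets: 25, 25, 50 → max 50
Small regrets: 0, 0, 0 → max 0
Medium regrets: 50, 50, 50 → max 50
Smallest max regret = 0 → Small.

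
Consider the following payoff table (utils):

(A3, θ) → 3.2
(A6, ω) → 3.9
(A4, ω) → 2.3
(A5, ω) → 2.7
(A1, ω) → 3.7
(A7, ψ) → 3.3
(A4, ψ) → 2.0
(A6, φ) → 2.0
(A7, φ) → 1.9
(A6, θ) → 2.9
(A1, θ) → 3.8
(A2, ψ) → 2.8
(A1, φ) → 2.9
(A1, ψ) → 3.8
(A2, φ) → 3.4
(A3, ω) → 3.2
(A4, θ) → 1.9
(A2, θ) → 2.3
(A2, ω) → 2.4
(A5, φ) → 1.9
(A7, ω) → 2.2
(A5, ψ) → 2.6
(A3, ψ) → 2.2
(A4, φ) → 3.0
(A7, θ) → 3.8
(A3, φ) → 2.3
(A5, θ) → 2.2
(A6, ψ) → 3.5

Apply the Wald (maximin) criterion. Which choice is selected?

A1

Row minima: A1=2.9, A2=2.3, A3=2.2, A4=1.9, A5=1.9, A6=2.0, A7=1.9
Best worst-case = 2.9 → A1.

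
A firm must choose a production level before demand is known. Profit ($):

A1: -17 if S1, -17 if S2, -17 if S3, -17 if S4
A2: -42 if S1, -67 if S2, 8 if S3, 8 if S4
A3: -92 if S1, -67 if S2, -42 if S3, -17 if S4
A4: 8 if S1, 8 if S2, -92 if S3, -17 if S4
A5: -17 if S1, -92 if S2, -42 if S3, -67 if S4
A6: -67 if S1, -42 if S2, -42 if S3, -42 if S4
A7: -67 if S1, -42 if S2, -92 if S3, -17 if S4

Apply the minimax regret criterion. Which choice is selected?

Column bests: S1=8, S2=8, S3=8, S4=8.
A1 regrets: 25, 25, 25, 25 → max 25
A2 regrets: 50, 75, 0, 0 → max 75
A3 regrets: 100, 75, 50, 25 → max 100
A4 regrets: 0, 0, 100, 25 → max 100
A5 regrets: 25, 100, 50, 75 → max 100
A6 regrets: 75, 50, 50, 50 → max 75
A7 regrets: 75, 50, 100, 25 → max 100
Smallest max regret = 25 → A1.

A1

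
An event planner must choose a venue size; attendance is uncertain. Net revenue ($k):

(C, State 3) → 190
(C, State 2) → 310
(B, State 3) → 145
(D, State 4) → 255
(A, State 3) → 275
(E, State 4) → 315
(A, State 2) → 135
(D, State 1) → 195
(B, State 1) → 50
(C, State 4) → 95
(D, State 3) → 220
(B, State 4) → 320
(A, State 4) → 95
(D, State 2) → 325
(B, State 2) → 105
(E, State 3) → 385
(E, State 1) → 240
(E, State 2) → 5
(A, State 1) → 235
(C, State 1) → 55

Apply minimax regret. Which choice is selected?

D

Column bests: State 1=240, State 2=325, State 3=385, State 4=320.
A regrets: 5, 190, 110, 225 → max 225
B regrets: 190, 220, 240, 0 → max 240
C regrets: 185, 15, 195, 225 → max 225
D regrets: 45, 0, 165, 65 → max 165
E regrets: 0, 320, 0, 5 → max 320
Smallest max regret = 165 → D.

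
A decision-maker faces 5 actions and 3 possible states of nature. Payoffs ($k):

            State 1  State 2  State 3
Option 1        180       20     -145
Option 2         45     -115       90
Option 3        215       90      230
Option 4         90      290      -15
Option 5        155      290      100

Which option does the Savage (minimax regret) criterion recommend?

Column bests: State 1=215, State 2=290, State 3=230.
Option 1 regrets: 35, 270, 375 → max 375
Option 2 regrets: 170, 405, 140 → max 405
Option 3 regrets: 0, 200, 0 → max 200
Option 4 regrets: 125, 0, 245 → max 245
Option 5 regrets: 60, 0, 130 → max 130
Smallest max regret = 130 → Option 5.

Option 5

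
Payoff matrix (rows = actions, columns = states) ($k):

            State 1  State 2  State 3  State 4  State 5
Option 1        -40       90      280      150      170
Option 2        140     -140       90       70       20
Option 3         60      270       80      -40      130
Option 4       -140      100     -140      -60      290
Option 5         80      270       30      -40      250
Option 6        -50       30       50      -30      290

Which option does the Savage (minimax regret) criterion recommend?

Option 1

Column bests: State 1=140, State 2=270, State 3=280, State 4=150, State 5=290.
Option 1 regrets: 180, 180, 0, 0, 120 → max 180
Option 2 regrets: 0, 410, 190, 80, 270 → max 410
Option 3 regrets: 80, 0, 200, 190, 160 → max 200
Option 4 regrets: 280, 170, 420, 210, 0 → max 420
Option 5 regrets: 60, 0, 250, 190, 40 → max 250
Option 6 regrets: 190, 240, 230, 180, 0 → max 240
Smallest max regret = 180 → Option 1.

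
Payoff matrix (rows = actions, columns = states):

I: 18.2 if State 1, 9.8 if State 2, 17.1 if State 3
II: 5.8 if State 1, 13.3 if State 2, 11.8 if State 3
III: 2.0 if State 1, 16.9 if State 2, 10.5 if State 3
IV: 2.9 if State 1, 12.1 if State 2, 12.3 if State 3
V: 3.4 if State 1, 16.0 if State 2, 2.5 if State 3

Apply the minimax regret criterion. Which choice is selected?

Column bests: State 1=18.2, State 2=16.9, State 3=17.1.
I regrets: 0.0, 7.1, 0.0 → max 7.1
II regrets: 12.4, 3.6, 5.3 → max 12.4
III regrets: 16.2, 0.0, 6.6 → max 16.2
IV regrets: 15.3, 4.8, 4.8 → max 15.3
V regrets: 14.8, 0.9, 14.6 → max 14.8
Smallest max regret = 7.1 → I.

I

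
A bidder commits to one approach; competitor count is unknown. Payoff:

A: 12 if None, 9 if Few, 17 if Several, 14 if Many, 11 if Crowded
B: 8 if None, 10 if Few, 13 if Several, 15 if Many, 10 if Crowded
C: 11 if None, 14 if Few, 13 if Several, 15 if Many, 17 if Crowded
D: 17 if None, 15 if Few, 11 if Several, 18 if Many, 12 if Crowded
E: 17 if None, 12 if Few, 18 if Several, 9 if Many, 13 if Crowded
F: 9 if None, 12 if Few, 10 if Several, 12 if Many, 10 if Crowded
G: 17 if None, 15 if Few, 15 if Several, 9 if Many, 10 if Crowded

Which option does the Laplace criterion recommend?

D

Row averages: A=12.6, B=11.2, C=14, D=14.6, E=13.8, F=10.6, G=13.2
Highest average = 14.6 → D.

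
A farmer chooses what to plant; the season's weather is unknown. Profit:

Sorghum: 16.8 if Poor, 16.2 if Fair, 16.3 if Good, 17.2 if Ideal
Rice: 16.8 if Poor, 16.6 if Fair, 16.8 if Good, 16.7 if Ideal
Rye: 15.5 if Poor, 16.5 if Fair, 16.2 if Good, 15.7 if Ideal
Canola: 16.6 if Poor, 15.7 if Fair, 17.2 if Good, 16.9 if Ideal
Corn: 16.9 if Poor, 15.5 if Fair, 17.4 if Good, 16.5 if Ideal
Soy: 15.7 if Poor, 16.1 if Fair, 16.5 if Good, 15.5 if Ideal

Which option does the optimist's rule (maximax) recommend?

Corn

Row maxima: Sorghum=17.2, Rice=16.8, Rye=16.5, Canola=17.2, Corn=17.4, Soy=16.5
Best best-case = 17.4 → Corn.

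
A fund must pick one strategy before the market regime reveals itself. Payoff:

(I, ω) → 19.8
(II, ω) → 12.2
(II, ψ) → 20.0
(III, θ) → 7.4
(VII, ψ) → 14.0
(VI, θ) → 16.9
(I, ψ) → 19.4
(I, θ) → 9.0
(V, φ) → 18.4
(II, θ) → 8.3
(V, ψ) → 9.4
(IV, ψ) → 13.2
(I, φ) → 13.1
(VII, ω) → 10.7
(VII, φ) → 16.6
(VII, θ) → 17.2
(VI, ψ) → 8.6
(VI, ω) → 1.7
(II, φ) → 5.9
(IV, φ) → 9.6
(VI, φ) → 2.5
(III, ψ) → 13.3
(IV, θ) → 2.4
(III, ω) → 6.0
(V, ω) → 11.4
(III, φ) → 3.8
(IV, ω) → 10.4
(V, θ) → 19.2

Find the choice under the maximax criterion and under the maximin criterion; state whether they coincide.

maximax → II; maximin → VII (disagree)

Row maxima: I=19.8, II=20.0, III=13.3, IV=13.2, V=19.2, VI=16.9, VII=17.2
Best best-case = 20.0 → II.
Row minima: I=9.0, II=5.9, III=3.8, IV=2.4, V=9.4, VI=1.7, VII=10.7
Best worst-case = 10.7 → VII.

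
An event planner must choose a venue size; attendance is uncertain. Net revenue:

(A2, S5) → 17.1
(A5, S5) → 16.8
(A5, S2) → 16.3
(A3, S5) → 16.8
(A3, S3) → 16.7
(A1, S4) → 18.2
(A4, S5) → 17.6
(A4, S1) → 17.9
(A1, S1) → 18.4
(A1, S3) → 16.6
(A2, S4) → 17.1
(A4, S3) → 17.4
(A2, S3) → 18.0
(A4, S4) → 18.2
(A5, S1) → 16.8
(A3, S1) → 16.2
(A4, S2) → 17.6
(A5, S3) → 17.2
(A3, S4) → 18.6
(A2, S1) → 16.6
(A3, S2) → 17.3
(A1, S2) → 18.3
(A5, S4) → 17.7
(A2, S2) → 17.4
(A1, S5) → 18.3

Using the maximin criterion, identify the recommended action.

A4

Row minima: A1=16.6, A2=16.6, A3=16.2, A4=17.4, A5=16.3
Best worst-case = 17.4 → A4.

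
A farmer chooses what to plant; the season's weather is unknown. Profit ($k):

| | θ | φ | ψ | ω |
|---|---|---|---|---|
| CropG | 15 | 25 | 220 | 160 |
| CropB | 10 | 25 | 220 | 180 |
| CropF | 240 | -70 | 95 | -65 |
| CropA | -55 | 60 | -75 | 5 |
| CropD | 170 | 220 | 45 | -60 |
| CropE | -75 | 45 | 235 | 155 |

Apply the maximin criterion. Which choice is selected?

CropG

Row minima: CropG=15, CropB=10, CropF=-70, CropA=-75, CropD=-60, CropE=-75
Best worst-case = 15 → CropG.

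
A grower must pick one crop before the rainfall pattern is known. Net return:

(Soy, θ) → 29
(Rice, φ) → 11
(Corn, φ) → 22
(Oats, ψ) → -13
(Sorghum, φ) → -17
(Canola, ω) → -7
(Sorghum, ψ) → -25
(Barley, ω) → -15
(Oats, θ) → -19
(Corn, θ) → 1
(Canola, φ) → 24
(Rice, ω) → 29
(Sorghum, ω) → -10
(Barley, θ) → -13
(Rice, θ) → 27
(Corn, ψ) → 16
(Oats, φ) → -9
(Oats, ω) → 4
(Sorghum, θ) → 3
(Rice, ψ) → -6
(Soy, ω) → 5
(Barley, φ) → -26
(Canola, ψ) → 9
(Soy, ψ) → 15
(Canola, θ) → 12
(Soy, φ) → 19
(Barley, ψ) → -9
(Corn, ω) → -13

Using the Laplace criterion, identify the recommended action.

Row averages: Corn=6.5, Soy=17, Rice=15.25, Oats=-9.25, Sorghum=-12.25, Barley=-15.75, Canola=9.5
Highest average = 17 → Soy.

Soy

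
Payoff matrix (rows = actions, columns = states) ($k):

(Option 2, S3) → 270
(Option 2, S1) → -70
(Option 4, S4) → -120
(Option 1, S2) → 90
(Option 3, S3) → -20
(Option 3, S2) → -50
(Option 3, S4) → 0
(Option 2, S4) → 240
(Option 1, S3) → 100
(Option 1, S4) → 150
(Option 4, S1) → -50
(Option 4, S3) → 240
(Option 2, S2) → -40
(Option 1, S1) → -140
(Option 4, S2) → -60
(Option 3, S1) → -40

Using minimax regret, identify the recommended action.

Column bests: S1=-40, S2=90, S3=270, S4=240.
Option 1 regrets: 100, 0, 170, 90 → max 170
Option 2 regrets: 30, 130, 0, 0 → max 130
Option 3 regrets: 0, 140, 290, 240 → max 290
Option 4 regrets: 10, 150, 30, 360 → max 360
Smallest max regret = 130 → Option 2.

Option 2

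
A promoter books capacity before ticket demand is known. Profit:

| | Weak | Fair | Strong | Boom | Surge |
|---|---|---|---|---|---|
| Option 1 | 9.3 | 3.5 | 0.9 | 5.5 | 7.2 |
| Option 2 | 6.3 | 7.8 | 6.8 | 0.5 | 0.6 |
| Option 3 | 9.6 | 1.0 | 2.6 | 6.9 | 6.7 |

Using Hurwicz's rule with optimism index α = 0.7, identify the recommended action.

Option 3

Option 1: 0.7·9.3 + 0.3·0.9 = 6.78
Option 2: 0.7·7.8 + 0.3·0.5 = 5.61
Option 3: 0.7·9.6 + 0.3·1.0 = 7.02
Highest Hurwicz score = 7.02 → Option 3.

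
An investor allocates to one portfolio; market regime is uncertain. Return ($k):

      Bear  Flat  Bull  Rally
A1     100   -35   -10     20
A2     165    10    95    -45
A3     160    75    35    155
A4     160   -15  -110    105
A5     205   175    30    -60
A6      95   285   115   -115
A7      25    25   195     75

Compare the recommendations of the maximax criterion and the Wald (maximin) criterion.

Row maxima: A1=100, A2=165, A3=160, A4=160, A5=205, A6=285, A7=195
Best best-case = 285 → A6.
Row minima: A1=-35, A2=-45, A3=35, A4=-110, A5=-60, A6=-115, A7=25
Best worst-case = 35 → A3.

maximax → A6; maximin → A3 (disagree)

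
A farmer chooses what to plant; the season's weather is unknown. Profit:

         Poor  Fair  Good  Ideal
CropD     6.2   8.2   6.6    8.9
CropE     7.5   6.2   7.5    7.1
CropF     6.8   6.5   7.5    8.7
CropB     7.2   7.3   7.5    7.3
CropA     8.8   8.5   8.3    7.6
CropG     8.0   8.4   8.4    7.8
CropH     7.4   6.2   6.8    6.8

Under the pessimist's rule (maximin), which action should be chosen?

Row minima: CropD=6.2, CropE=6.2, CropF=6.5, CropB=7.2, CropA=7.6, CropG=7.8, CropH=6.2
Best worst-case = 7.8 → CropG.

CropG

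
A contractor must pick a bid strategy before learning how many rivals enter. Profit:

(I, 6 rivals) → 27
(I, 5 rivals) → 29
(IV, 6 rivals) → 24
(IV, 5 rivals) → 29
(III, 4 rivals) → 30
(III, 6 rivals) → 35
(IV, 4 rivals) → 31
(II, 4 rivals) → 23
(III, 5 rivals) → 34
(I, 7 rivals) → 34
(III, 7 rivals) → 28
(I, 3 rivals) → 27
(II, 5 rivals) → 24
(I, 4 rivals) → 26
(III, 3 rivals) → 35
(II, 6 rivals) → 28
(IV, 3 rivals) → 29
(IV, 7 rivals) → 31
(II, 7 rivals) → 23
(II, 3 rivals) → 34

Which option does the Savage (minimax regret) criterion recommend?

Column bests: 3 rivals=35, 4 rivals=31, 5 rivals=34, 6 rivals=35, 7 rivals=34.
I regrets: 8, 5, 5, 8, 0 → max 8
II regrets: 1, 8, 10, 7, 11 → max 11
III regrets: 0, 1, 0, 0, 6 → max 6
IV regrets: 6, 0, 5, 11, 3 → max 11
Smallest max regret = 6 → III.

III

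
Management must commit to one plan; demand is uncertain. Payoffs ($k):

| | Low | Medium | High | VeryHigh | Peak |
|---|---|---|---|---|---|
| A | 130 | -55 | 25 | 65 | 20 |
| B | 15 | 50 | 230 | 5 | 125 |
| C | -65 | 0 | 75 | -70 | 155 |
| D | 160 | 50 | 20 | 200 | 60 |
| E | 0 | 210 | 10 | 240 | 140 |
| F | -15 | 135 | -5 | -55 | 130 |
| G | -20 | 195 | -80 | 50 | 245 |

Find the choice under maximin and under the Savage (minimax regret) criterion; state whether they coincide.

Row minima: A=-55, B=5, C=-70, D=20, E=0, F=-55, G=-80
Best worst-case = 20 → D.
Column bests: Low=160, Medium=210, High=230, VeryHigh=240, Peak=245.
A regrets: 30, 265, 205, 175, 225 → max 265
B regrets: 145, 160, 0, 235, 120 → max 235
C regrets: 225, 210, 155, 310, 90 → max 310
D regrets: 0, 160, 210, 40, 185 → max 210
E regrets: 160, 0, 220, 0, 105 → max 220
F regrets: 175, 75, 235, 295, 115 → max 295
G regrets: 180, 15, 310, 190, 0 → max 310
Smallest max regret = 210 → D.

maximin → D; minimax regret → D (agree)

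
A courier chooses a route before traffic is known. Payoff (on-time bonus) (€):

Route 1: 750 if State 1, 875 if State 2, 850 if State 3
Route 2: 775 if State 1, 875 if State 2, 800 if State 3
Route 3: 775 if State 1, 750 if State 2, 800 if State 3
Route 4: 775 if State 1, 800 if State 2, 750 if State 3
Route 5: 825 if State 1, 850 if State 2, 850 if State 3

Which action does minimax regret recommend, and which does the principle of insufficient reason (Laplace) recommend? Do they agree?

minimax regret → Route 5; laplace → Route 5 (agree)

Column bests: State 1=825, State 2=875, State 3=850.
Route 1 regrets: 75, 0, 0 → max 75
Route 2 regrets: 50, 0, 50 → max 50
Route 3 regrets: 50, 125, 50 → max 125
Route 4 regrets: 50, 75, 100 → max 100
Route 5 regrets: 0, 25, 0 → max 25
Smallest max regret = 25 → Route 5.
Row averages: Route 1=825, Route 2=2450/3, Route 3=775, Route 4=775, Route 5=2525/3
Highest average = 2525/3 → Route 5.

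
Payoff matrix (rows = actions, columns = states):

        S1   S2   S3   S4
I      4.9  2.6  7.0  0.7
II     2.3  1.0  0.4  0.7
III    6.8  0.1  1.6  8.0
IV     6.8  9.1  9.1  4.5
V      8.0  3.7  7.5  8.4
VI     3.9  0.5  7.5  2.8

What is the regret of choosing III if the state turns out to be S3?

Best payoff under S3 is 9.1.
Regret = 9.1 − 1.6 = 7.5.

7.5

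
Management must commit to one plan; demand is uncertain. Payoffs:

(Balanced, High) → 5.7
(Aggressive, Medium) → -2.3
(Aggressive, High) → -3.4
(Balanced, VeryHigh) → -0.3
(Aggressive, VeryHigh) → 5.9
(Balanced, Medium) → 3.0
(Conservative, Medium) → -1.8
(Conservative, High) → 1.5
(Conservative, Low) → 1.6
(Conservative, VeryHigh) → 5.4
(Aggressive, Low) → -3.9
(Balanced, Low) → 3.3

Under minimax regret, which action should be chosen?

Column bests: Low=3.3, Medium=3.0, High=5.7, VeryHigh=5.9.
Conservative regrets: 1.7, 4.8, 4.2, 0.5 → max 4.8
Balanced regrets: 0.0, 0.0, 0.0, 6.2 → max 6.2
Aggressive regrets: 7.2, 5.3, 9.1, 0.0 → max 9.1
Smallest max regret = 4.8 → Conservative.

Conservative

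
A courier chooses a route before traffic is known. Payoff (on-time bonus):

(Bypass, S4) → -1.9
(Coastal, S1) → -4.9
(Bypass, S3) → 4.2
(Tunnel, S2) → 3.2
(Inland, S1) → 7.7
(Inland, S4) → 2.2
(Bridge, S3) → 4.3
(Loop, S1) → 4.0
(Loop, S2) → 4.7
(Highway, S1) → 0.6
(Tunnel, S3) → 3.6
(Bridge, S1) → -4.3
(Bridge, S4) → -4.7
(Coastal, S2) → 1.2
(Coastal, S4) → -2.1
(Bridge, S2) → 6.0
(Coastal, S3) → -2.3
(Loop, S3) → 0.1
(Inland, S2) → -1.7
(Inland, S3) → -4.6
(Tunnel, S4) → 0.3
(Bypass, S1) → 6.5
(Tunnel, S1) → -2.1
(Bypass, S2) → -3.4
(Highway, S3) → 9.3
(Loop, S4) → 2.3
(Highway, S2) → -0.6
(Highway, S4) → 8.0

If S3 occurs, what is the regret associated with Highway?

Best payoff under S3 is 9.3.
Regret = 9.3 − 9.3 = 0.0.

0.0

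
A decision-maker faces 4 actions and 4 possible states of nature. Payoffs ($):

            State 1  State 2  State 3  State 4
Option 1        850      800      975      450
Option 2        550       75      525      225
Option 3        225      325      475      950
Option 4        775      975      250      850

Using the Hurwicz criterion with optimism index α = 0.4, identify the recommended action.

Option 1

Option 1: 0.4·975 + 0.6·450 = 660
Option 2: 0.4·550 + 0.6·75 = 265
Option 3: 0.4·950 + 0.6·225 = 515
Option 4: 0.4·975 + 0.6·250 = 540
Highest Hurwicz score = 660 → Option 1.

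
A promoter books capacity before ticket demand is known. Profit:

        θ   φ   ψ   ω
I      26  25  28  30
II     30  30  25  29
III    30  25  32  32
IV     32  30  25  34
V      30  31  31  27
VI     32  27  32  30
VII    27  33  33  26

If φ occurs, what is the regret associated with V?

2

Best payoff under φ is 33.
Regret = 33 − 31 = 2.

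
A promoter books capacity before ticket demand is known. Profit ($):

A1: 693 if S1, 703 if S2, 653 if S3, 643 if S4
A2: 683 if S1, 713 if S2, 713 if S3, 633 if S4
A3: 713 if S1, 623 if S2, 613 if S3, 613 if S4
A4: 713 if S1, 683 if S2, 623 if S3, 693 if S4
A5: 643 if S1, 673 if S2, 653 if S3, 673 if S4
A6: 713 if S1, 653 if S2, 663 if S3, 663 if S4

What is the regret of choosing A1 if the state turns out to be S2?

Best payoff under S2 is 713.
Regret = 713 − 703 = 10.

10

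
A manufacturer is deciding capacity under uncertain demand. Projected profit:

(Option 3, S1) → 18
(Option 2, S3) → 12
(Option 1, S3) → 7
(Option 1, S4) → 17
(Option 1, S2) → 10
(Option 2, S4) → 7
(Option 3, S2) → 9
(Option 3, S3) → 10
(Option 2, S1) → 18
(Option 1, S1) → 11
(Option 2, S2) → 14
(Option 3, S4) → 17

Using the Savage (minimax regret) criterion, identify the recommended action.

Option 3

Column bests: S1=18, S2=14, S3=12, S4=17.
Option 1 regrets: 7, 4, 5, 0 → max 7
Option 2 regrets: 0, 0, 0, 10 → max 10
Option 3 regrets: 0, 5, 2, 0 → max 5
Smallest max regret = 5 → Option 3.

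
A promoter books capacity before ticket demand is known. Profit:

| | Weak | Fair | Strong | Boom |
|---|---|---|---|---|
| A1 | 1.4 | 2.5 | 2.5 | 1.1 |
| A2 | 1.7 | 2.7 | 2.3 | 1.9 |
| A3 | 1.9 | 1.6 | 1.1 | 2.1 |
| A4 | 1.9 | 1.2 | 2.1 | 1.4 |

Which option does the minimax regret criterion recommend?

Column bests: Weak=1.9, Fair=2.7, Strong=2.5, Boom=2.1.
A1 regrets: 0.5, 0.2, 0.0, 1.0 → max 1.0
A2 regrets: 0.2, 0.0, 0.2, 0.2 → max 0.2
A3 regrets: 0.0, 1.1, 1.4, 0.0 → max 1.4
A4 regrets: 0.0, 1.5, 0.4, 0.7 → max 1.5
Smallest max regret = 0.2 → A2.

A2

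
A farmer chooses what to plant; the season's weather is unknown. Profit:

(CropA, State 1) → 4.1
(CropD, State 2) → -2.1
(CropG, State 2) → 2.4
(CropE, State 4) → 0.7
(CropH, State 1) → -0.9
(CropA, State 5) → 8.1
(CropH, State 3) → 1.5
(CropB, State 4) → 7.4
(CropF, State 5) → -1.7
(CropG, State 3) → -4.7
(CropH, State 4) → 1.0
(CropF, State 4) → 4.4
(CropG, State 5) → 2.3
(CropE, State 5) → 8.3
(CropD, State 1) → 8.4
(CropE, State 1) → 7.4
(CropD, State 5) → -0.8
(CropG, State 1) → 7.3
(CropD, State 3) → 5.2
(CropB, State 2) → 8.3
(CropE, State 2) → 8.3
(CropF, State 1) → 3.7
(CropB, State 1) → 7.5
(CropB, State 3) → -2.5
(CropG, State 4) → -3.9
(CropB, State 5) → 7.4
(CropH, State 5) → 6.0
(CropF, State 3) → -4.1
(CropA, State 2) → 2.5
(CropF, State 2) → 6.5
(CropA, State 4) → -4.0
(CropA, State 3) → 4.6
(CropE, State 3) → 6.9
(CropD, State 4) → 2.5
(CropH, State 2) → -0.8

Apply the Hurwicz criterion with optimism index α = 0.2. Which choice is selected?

CropE

CropH: 0.2·6.0 + 0.8·(-0.9) = 0.48
CropD: 0.2·8.4 + 0.8·(-2.1) = 0
CropB: 0.2·8.3 + 0.8·(-2.5) = -0.34
CropE: 0.2·8.3 + 0.8·0.7 = 2.22
CropA: 0.2·8.1 + 0.8·(-4.0) = -1.58
CropG: 0.2·7.3 + 0.8·(-4.7) = -2.3
CropF: 0.2·6.5 + 0.8·(-4.1) = -1.98
Highest Hurwicz score = 2.22 → CropE.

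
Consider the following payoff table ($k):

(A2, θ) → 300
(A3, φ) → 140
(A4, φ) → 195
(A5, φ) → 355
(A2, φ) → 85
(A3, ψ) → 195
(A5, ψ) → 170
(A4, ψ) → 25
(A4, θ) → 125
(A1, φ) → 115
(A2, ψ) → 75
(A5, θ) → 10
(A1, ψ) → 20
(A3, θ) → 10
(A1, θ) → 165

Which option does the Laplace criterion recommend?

A5

Row averages: A1=100, A2=460/3, A3=115, A4=115, A5=535/3
Highest average = 535/3 → A5.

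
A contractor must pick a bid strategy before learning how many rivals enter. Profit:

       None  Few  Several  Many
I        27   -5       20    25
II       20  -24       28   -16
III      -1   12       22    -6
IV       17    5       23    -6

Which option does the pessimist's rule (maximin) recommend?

I

Row minima: I=-5, II=-24, III=-6, IV=-6
Best worst-case = -5 → I.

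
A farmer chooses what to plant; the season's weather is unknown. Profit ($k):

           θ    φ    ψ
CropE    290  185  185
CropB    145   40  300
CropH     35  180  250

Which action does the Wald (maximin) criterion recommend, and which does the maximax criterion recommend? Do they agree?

Row minima: CropE=185, CropB=40, CropH=35
Best worst-case = 185 → CropE.
Row maxima: CropE=290, CropB=300, CropH=250
Best best-case = 300 → CropB.

maximin → CropE; maximax → CropB (disagree)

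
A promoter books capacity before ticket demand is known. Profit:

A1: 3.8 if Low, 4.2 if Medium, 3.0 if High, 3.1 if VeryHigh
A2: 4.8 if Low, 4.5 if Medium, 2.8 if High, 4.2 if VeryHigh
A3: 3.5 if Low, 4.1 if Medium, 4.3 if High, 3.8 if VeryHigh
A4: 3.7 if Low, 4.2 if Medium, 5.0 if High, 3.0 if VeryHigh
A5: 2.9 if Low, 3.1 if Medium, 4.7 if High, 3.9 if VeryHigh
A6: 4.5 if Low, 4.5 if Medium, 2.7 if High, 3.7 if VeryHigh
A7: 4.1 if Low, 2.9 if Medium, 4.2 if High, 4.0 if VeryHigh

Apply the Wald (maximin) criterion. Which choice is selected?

Row minima: A1=3.0, A2=2.8, A3=3.5, A4=3.0, A5=2.9, A6=2.7, A7=2.9
Best worst-case = 3.5 → A3.

A3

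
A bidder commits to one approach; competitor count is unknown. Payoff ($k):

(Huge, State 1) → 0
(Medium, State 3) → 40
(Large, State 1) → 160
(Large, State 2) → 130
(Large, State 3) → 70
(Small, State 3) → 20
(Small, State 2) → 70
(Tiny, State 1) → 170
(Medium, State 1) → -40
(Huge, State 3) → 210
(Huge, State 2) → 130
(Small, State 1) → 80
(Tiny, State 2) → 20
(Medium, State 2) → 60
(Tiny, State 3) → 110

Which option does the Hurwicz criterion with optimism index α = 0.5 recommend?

Tiny: 0.5·170 + 0.5·20 = 95
Small: 0.5·80 + 0.5·20 = 50
Medium: 0.5·60 + 0.5·(-40) = 10
Large: 0.5·160 + 0.5·70 = 115
Huge: 0.5·210 + 0.5·0 = 105
Highest Hurwicz score = 115 → Large.

Large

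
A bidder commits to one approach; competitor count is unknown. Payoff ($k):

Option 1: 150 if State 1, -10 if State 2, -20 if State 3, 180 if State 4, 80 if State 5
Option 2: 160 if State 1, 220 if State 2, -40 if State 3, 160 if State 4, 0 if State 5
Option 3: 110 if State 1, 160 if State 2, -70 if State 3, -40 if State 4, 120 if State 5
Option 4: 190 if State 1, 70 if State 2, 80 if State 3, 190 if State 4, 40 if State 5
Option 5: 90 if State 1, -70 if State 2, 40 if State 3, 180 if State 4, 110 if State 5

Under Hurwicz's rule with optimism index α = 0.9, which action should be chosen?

Option 2

Option 1: 0.9·180 + 0.1·(-20) = 160
Option 2: 0.9·220 + 0.1·(-40) = 194
Option 3: 0.9·160 + 0.1·(-70) = 137
Option 4: 0.9·190 + 0.1·40 = 175
Option 5: 0.9·180 + 0.1·(-70) = 155
Highest Hurwicz score = 194 → Option 2.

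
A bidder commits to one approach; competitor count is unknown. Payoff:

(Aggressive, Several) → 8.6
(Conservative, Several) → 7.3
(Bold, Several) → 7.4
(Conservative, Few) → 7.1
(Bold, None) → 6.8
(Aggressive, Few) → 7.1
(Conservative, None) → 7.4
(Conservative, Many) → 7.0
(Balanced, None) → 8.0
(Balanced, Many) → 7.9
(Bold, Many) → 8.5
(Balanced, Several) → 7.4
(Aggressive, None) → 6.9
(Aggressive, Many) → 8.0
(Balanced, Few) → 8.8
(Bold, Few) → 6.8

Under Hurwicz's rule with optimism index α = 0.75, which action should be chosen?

Conservative: 0.75·7.4 + 0.25·7.0 = 7.3
Balanced: 0.75·8.8 + 0.25·7.4 = 8.45
Aggressive: 0.75·8.6 + 0.25·6.9 = 8.175
Bold: 0.75·8.5 + 0.25·6.8 = 8.075
Highest Hurwicz score = 8.45 → Balanced.

Balanced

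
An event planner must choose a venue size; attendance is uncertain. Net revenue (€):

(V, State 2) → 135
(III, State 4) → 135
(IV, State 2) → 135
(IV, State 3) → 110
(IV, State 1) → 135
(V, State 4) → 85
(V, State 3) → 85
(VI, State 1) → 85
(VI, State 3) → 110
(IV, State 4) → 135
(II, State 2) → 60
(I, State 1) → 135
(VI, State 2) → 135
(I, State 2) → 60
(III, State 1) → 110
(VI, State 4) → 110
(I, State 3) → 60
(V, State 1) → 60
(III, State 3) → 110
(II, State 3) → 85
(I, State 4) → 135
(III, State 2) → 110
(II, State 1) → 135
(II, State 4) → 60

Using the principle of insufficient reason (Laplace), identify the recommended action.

IV

Row averages: I=97.5, II=85, III=116.25, IV=128.75, V=91.25, VI=110
Highest average = 128.75 → IV.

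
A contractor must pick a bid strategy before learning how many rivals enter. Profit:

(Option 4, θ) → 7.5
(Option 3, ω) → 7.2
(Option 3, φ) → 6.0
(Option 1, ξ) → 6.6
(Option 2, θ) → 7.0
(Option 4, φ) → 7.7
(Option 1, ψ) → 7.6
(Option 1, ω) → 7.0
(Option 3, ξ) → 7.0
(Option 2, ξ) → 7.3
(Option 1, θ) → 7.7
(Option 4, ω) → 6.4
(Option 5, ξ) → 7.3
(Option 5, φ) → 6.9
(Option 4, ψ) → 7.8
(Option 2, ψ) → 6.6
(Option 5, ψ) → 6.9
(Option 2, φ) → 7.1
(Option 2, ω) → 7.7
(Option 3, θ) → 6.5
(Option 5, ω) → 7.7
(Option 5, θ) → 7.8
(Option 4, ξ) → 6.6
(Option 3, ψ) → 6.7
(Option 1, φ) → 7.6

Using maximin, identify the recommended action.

Option 5

Row minima: Option 1=6.6, Option 2=6.6, Option 3=6.0, Option 4=6.4, Option 5=6.9
Best worst-case = 6.9 → Option 5.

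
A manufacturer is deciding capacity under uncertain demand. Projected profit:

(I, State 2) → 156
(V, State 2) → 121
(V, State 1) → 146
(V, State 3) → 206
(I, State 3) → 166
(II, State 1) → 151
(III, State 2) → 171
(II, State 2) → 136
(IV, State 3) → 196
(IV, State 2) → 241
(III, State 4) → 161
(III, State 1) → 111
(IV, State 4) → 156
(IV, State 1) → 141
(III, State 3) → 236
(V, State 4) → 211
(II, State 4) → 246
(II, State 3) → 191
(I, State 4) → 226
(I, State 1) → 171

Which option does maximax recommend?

II

Row maxima: I=226, II=246, III=236, IV=241, V=211
Best best-case = 246 → II.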